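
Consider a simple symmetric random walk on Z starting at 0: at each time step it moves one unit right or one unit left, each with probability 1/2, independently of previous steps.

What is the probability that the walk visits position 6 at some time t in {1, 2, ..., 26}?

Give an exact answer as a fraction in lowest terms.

Answer: 16628809/67108864

Derivation:
Count via complement. Let g(t,s) = #length-t paths at position s with S_1..S_t all ≠ 6.
g(t,s) = g(t-1,s-1) + g(t-1,s+1) for s ≠ 6; g(t,6) = 0.
t=0: g(0,0)=1
t=1: g(1,-1)=1 g(1,1)=1
t=2: g(2,-2)=1 g(2,0)=2 g(2,2)=1
t=3: g(3,-3)=1 g(3,-1)=3 g(3,1)=3 g(3,3)=1
t=4: g(4,-4)=1 g(4,-2)=4 g(4,0)=6 g(4,2)=4 g(4,4)=1
t=5: g(5,-5)=1 g(5,-3)=5 g(5,-1)=10 g(5,1)=10 g(5,3)=5 g(5,5)=1
t=6: g(6,-6)=1 g(6,-4)=6 g(6,-2)=15 g(6,0)=20 g(6,2)=15 g(6,4)=6
t=7: g(7,-7)=1 g(7,-5)=7 g(7,-3)=21 g(7,-1)=35 g(7,1)=35 g(7,3)=21 g(7,5)=6
t=8: g(8,-8)=1 g(8,-6)=8 g(8,-4)=28 g(8,-2)=56 g(8,0)=70 g(8,2)=56 g(8,4)=27
t=9: g(9,-9)=1 g(9,-7)=9 g(9,-5)=36 g(9,-3)=84 g(9,-1)=126 g(9,1)=126 g(9,3)=83 g(9,5)=27
t=10: g(10,-10)=1 g(10,-8)=10 g(10,-6)=45 g(10,-4)=120 g(10,-2)=210 g(10,0)=252 g(10,2)=209 g(10,4)=110
t=11: g(11,-11)=1 g(11,-9)=11 g(11,-7)=55 g(11,-5)=165 g(11,-3)=330 g(11,-1)=462 g(11,1)=461 g(11,3)=319 g(11,5)=110
t=12: g(12,-12)=1 g(12,-10)=12 g(12,-8)=66 g(12,-6)=220 g(12,-4)=495 g(12,-2)=792 g(12,0)=923 g(12,2)=780 g(12,4)=429
t=13: g(13,-13)=1 g(13,-11)=13 g(13,-9)=78 g(13,-7)=286 g(13,-5)=715 g(13,-3)=1287 g(13,-1)=1715 g(13,1)=1703 g(13,3)=1209 g(13,5)=429
t=14: g(14,-14)=1 g(14,-12)=14 g(14,-10)=91 g(14,-8)=364 g(14,-6)=1001 g(14,-4)=2002 g(14,-2)=3002 g(14,0)=3418 g(14,2)=2912 g(14,4)=1638
t=15: g(15,-15)=1 g(15,-13)=15 g(15,-11)=105 g(15,-9)=455 g(15,-7)=1365 g(15,-5)=3003 g(15,-3)=5004 g(15,-1)=6420 g(15,1)=6330 g(15,3)=4550 g(15,5)=1638
t=16: g(16,-16)=1 g(16,-14)=16 g(16,-12)=120 g(16,-10)=560 g(16,-8)=1820 g(16,-6)=4368 g(16,-4)=8007 g(16,-2)=11424 g(16,0)=12750 g(16,2)=10880 g(16,4)=6188
t=17: g(17,-17)=1 g(17,-15)=17 g(17,-13)=136 g(17,-11)=680 g(17,-9)=2380 g(17,-7)=6188 g(17,-5)=12375 g(17,-3)=19431 g(17,-1)=24174 g(17,1)=23630 g(17,3)=17068 g(17,5)=6188
t=18: g(18,-18)=1 g(18,-16)=18 g(18,-14)=153 g(18,-12)=816 g(18,-10)=3060 g(18,-8)=8568 g(18,-6)=18563 g(18,-4)=31806 g(18,-2)=43605 g(18,0)=47804 g(18,2)=40698 g(18,4)=23256
t=19: g(19,-19)=1 g(19,-17)=19 g(19,-15)=171 g(19,-13)=969 g(19,-11)=3876 g(19,-9)=11628 g(19,-7)=27131 g(19,-5)=50369 g(19,-3)=75411 g(19,-1)=91409 g(19,1)=88502 g(19,3)=63954 g(19,5)=23256
t=20: g(20,-20)=1 g(20,-18)=20 g(20,-16)=190 g(20,-14)=1140 g(20,-12)=4845 g(20,-10)=15504 g(20,-8)=38759 g(20,-6)=77500 g(20,-4)=125780 g(20,-2)=166820 g(20,0)=179911 g(20,2)=152456 g(20,4)=87210
t=21: g(21,-21)=1 g(21,-19)=21 g(21,-17)=210 g(21,-15)=1330 g(21,-13)=5985 g(21,-11)=20349 g(21,-9)=54263 g(21,-7)=116259 g(21,-5)=203280 g(21,-3)=292600 g(21,-1)=346731 g(21,1)=332367 g(21,3)=239666 g(21,5)=87210
t=22: g(22,-22)=1 g(22,-20)=22 g(22,-18)=231 g(22,-16)=1540 g(22,-14)=7315 g(22,-12)=26334 g(22,-10)=74612 g(22,-8)=170522 g(22,-6)=319539 g(22,-4)=495880 g(22,-2)=639331 g(22,0)=679098 g(22,2)=572033 g(22,4)=326876
t=23: g(23,-23)=1 g(23,-21)=23 g(23,-19)=253 g(23,-17)=1771 g(23,-15)=8855 g(23,-13)=33649 g(23,-11)=100946 g(23,-9)=245134 g(23,-7)=490061 g(23,-5)=815419 g(23,-3)=1135211 g(23,-1)=1318429 g(23,1)=1251131 g(23,3)=898909 g(23,5)=326876
t=24: g(24,-24)=1 g(24,-22)=24 g(24,-20)=276 g(24,-18)=2024 g(24,-16)=10626 g(24,-14)=42504 g(24,-12)=134595 g(24,-10)=346080 g(24,-8)=735195 g(24,-6)=1305480 g(24,-4)=1950630 g(24,-2)=2453640 g(24,0)=2569560 g(24,2)=2150040 g(24,4)=1225785
t=25: g(25,-25)=1 g(25,-23)=25 g(25,-21)=300 g(25,-19)=2300 g(25,-17)=12650 g(25,-15)=53130 g(25,-13)=177099 g(25,-11)=480675 g(25,-9)=1081275 g(25,-7)=2040675 g(25,-5)=3256110 g(25,-3)=4404270 g(25,-1)=5023200 g(25,1)=4719600 g(25,3)=3375825 g(25,5)=1225785
t=26: g(26,-26)=1 g(26,-24)=26 g(26,-22)=325 g(26,-20)=2600 g(26,-18)=14950 g(26,-16)=65780 g(26,-14)=230229 g(26,-12)=657774 g(26,-10)=1561950 g(26,-8)=3121950 g(26,-6)=5296785 g(26,-4)=7660380 g(26,-2)=9427470 g(26,0)=9742800 g(26,2)=8095425 g(26,4)=4601610
Paths never hitting 6: Σ_s g(26,s) = 50480055
Paths hitting 6: 2^26 - 50480055 = 16628809
P = 16628809/67108864 = 16628809/67108864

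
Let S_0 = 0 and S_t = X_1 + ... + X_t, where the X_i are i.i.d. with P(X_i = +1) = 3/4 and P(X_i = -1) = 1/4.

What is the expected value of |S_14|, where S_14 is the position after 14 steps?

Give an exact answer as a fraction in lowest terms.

S_14 takes values m ≡ 0 (mod 2) with |m| ≤ 14; P(S_14=m) = C(14,(14+m)/2) · (3/4)^((14+m)/2) · (1/4)^((14-m)/2).
Distribution: P(S=-14)=1/268435456, P(S=-12)=21/134217728, P(S=-10)=819/268435456, P(S=-8)=2457/67108864, P(S=-6)=81081/268435456, P(S=-4)=243243/134217728, P(S=-2)=2189187/268435456, P(S=0)=938223/33554432, P(S=2)=19702683/268435456, P(S=4)=19702683/134217728, P(S=6)=59108049/268435456, P(S=8)=16120377/67108864, P(S=10)=48361131/268435456, P(S=12)=11160261/134217728, P(S=14)=4782969/268435456
E[|S_14|] = Σ_m |m|·P(S_14=m) = 118302779/16777216

Answer: 118302779/16777216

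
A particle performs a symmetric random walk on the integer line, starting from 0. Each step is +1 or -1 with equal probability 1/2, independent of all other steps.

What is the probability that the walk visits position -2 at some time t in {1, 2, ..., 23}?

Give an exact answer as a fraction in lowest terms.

Count via complement. Let g(t,s) = #length-t paths at position s with S_1..S_t all ≠ -2.
g(t,s) = g(t-1,s-1) + g(t-1,s+1) for s ≠ -2; g(t,-2) = 0.
t=0: g(0,0)=1
t=1: g(1,-1)=1 g(1,1)=1
t=2: g(2,0)=2 g(2,2)=1
t=3: g(3,-1)=2 g(3,1)=3 g(3,3)=1
t=4: g(4,0)=5 g(4,2)=4 g(4,4)=1
t=5: g(5,-1)=5 g(5,1)=9 g(5,3)=5 g(5,5)=1
t=6: g(6,0)=14 g(6,2)=14 g(6,4)=6 g(6,6)=1
t=7: g(7,-1)=14 g(7,1)=28 g(7,3)=20 g(7,5)=7 g(7,7)=1
t=8: g(8,0)=42 g(8,2)=48 g(8,4)=27 g(8,6)=8 g(8,8)=1
t=9: g(9,-1)=42 g(9,1)=90 g(9,3)=75 g(9,5)=35 g(9,7)=9 g(9,9)=1
t=10: g(10,0)=132 g(10,2)=165 g(10,4)=110 g(10,6)=44 g(10,8)=10 g(10,10)=1
t=11: g(11,-1)=132 g(11,1)=297 g(11,3)=275 g(11,5)=154 g(11,7)=54 g(11,9)=11 g(11,11)=1
t=12: g(12,0)=429 g(12,2)=572 g(12,4)=429 g(12,6)=208 g(12,8)=65 g(12,10)=12 g(12,12)=1
t=13: g(13,-1)=429 g(13,1)=1001 g(13,3)=1001 g(13,5)=637 g(13,7)=273 g(13,9)=77 g(13,11)=13 g(13,13)=1
t=14: g(14,0)=1430 g(14,2)=2002 g(14,4)=1638 g(14,6)=910 g(14,8)=350 g(14,10)=90 g(14,12)=14 g(14,14)=1
t=15: g(15,-1)=1430 g(15,1)=3432 g(15,3)=3640 g(15,5)=2548 g(15,7)=1260 g(15,9)=440 g(15,11)=104 g(15,13)=15 g(15,15)=1
t=16: g(16,0)=4862 g(16,2)=7072 g(16,4)=6188 g(16,6)=3808 g(16,8)=1700 g(16,10)=544 g(16,12)=119 g(16,14)=16 g(16,16)=1
t=17: g(17,-1)=4862 g(17,1)=11934 g(17,3)=13260 g(17,5)=9996 g(17,7)=5508 g(17,9)=2244 g(17,11)=663 g(17,13)=135 g(17,15)=17 g(17,17)=1
t=18: g(18,0)=16796 g(18,2)=25194 g(18,4)=23256 g(18,6)=15504 g(18,8)=7752 g(18,10)=2907 g(18,12)=798 g(18,14)=152 g(18,16)=18 g(18,18)=1
t=19: g(19,-1)=16796 g(19,1)=41990 g(19,3)=48450 g(19,5)=38760 g(19,7)=23256 g(19,9)=10659 g(19,11)=3705 g(19,13)=950 g(19,15)=170 g(19,17)=19 g(19,19)=1
t=20: g(20,0)=58786 g(20,2)=90440 g(20,4)=87210 g(20,6)=62016 g(20,8)=33915 g(20,10)=14364 g(20,12)=4655 g(20,14)=1120 g(20,16)=189 g(20,18)=20 g(20,20)=1
t=21: g(21,-1)=58786 g(21,1)=149226 g(21,3)=177650 g(21,5)=149226 g(21,7)=95931 g(21,9)=48279 g(21,11)=19019 g(21,13)=5775 g(21,15)=1309 g(21,17)=209 g(21,19)=21 g(21,21)=1
t=22: g(22,0)=208012 g(22,2)=326876 g(22,4)=326876 g(22,6)=245157 g(22,8)=144210 g(22,10)=67298 g(22,12)=24794 g(22,14)=7084 g(22,16)=1518 g(22,18)=230 g(22,20)=22 g(22,22)=1
t=23: g(23,-1)=208012 g(23,1)=534888 g(23,3)=653752 g(23,5)=572033 g(23,7)=389367 g(23,9)=211508 g(23,11)=92092 g(23,13)=31878 g(23,15)=8602 g(23,17)=1748 g(23,19)=252 g(23,21)=23 g(23,23)=1
Paths never hitting -2: Σ_s g(23,s) = 2704156
Paths hitting -2: 2^23 - 2704156 = 5684452
P = 5684452/8388608 = 1421113/2097152

Answer: 1421113/2097152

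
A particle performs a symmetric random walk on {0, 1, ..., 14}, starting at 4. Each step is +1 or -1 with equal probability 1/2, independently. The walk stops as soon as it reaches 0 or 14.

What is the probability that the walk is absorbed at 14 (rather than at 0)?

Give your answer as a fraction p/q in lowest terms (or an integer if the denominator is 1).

Symmetric walk (p = 1/2): the harmonic-function argument gives P(hit 14 before 0 | start at 4) = a/N.
P = 4/14 = 2/7

Answer: 2/7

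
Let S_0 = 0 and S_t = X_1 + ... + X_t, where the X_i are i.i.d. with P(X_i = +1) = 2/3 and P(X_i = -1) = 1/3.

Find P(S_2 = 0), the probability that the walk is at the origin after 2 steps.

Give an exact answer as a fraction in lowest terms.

Answer: 4/9

Derivation:
To be at 0 after 2 steps: need exactly 1 step of +1 and 1 of -1.
Number of such sequences: C(2,1) = 2
Each has probability (2/3)^1 · (1/3)^1 = 2/9
P = 2 · 2/9 = 4/9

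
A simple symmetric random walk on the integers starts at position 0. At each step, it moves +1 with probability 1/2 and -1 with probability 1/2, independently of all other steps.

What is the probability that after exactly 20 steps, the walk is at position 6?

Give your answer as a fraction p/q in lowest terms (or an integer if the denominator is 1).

Answer: 4845/65536

Derivation:
To reach position 6 after 20 steps: need 13 steps of +1 and 7 of -1.
Favorable paths: C(20,13) = 77520
Total paths: 2^20 = 1048576
P = 77520/1048576 = 4845/65536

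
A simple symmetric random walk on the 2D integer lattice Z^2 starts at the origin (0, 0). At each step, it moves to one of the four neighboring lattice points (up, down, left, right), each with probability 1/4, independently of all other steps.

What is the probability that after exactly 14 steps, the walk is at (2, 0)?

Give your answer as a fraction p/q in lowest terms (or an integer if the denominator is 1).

Answer: 9018009/268435456

Derivation:
Let h be the number of horizontal steps (so 14-h are vertical). To end at (2,0) need (h+2)/2 right-steps and ((14-h)+0)/2 up-steps.
Sum over h with 2 ≤ h ≤ 14, h ≡ 0 (mod 2), 14-h ≡ 0 (mod 2):
h=2: C(14,2)·C(2,2)·C(12,6) = 91·1·924 = 84084
h=4: C(14,4)·C(4,3)·C(10,5) = 1001·4·252 = 1009008
h=6: C(14,6)·C(6,4)·C(8,4) = 3003·15·70 = 3153150
h=8: C(14,8)·C(8,5)·C(6,3) = 3003·56·20 = 3363360
h=10: C(14,10)·C(10,6)·C(4,2) = 1001·210·6 = 1261260
h=12: C(14,12)·C(12,7)·C(2,1) = 91·792·2 = 144144
h=14: C(14,14)·C(14,8)·C(0,0) = 1·3003·1 = 3003
Total favorable: 9018009
Total paths: 4^14 = 268435456
P = 9018009/268435456 = 9018009/268435456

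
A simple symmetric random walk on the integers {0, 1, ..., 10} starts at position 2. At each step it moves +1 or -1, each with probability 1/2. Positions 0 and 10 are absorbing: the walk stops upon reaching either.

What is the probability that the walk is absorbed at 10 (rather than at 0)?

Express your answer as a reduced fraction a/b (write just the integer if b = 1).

Symmetric walk (p = 1/2): the harmonic-function argument gives P(hit 10 before 0 | start at 2) = a/N.
P = 2/10 = 1/5

Answer: 1/5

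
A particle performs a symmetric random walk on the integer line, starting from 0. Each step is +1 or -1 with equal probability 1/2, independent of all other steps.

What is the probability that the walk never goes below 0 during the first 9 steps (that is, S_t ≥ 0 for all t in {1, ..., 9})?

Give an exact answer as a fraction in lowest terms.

Let f(t,s) = #length-t paths at position s with S_1..S_t all ≥ 0.
f(t,s) = f(t-1,s-1) + f(t-1,s+1) for s ≥ 0; f(t,s) = 0 for s < 0.
t=0: f(0,0)=1
t=1: f(1,1)=1
t=2: f(2,0)=1 f(2,2)=1
t=3: f(3,1)=2 f(3,3)=1
t=4: f(4,0)=2 f(4,2)=3 f(4,4)=1
t=5: f(5,1)=5 f(5,3)=4 f(5,5)=1
t=6: f(6,0)=5 f(6,2)=9 f(6,4)=5 f(6,6)=1
t=7: f(7,1)=14 f(7,3)=14 f(7,5)=6 f(7,7)=1
t=8: f(8,0)=14 f(8,2)=28 f(8,4)=20 f(8,6)=7 f(8,8)=1
t=9: f(9,1)=42 f(9,3)=48 f(9,5)=27 f(9,7)=8 f(9,9)=1
Σ_s f(9,s) = 126
P = 126/512 = 63/256

Answer: 63/256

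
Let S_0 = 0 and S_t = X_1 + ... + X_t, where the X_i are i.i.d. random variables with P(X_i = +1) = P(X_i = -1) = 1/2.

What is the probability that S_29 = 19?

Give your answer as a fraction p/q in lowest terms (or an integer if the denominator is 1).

To reach position 19 after 29 steps: need 24 steps of +1 and 5 of -1.
Favorable paths: C(29,24) = 118755
Total paths: 2^29 = 536870912
P = 118755/536870912 = 118755/536870912

Answer: 118755/536870912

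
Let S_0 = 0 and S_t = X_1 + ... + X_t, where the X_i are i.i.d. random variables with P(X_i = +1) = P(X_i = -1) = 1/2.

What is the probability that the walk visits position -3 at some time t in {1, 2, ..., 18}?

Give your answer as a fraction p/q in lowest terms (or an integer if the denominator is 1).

Count via complement. Let g(t,s) = #length-t paths at position s with S_1..S_t all ≠ -3.
g(t,s) = g(t-1,s-1) + g(t-1,s+1) for s ≠ -3; g(t,-3) = 0.
t=0: g(0,0)=1
t=1: g(1,-1)=1 g(1,1)=1
t=2: g(2,-2)=1 g(2,0)=2 g(2,2)=1
t=3: g(3,-1)=3 g(3,1)=3 g(3,3)=1
t=4: g(4,-2)=3 g(4,0)=6 g(4,2)=4 g(4,4)=1
t=5: g(5,-1)=9 g(5,1)=10 g(5,3)=5 g(5,5)=1
t=6: g(6,-2)=9 g(6,0)=19 g(6,2)=15 g(6,4)=6 g(6,6)=1
t=7: g(7,-1)=28 g(7,1)=34 g(7,3)=21 g(7,5)=7 g(7,7)=1
t=8: g(8,-2)=28 g(8,0)=62 g(8,2)=55 g(8,4)=28 g(8,6)=8 g(8,8)=1
t=9: g(9,-1)=90 g(9,1)=117 g(9,3)=83 g(9,5)=36 g(9,7)=9 g(9,9)=1
t=10: g(10,-2)=90 g(10,0)=207 g(10,2)=200 g(10,4)=119 g(10,6)=45 g(10,8)=10 g(10,10)=1
t=11: g(11,-1)=297 g(11,1)=407 g(11,3)=319 g(11,5)=164 g(11,7)=55 g(11,9)=11 g(11,11)=1
t=12: g(12,-2)=297 g(12,0)=704 g(12,2)=726 g(12,4)=483 g(12,6)=219 g(12,8)=66 g(12,10)=12 g(12,12)=1
t=13: g(13,-1)=1001 g(13,1)=1430 g(13,3)=1209 g(13,5)=702 g(13,7)=285 g(13,9)=78 g(13,11)=13 g(13,13)=1
t=14: g(14,-2)=1001 g(14,0)=2431 g(14,2)=2639 g(14,4)=1911 g(14,6)=987 g(14,8)=363 g(14,10)=91 g(14,12)=14 g(14,14)=1
t=15: g(15,-1)=3432 g(15,1)=5070 g(15,3)=4550 g(15,5)=2898 g(15,7)=1350 g(15,9)=454 g(15,11)=105 g(15,13)=15 g(15,15)=1
t=16: g(16,-2)=3432 g(16,0)=8502 g(16,2)=9620 g(16,4)=7448 g(16,6)=4248 g(16,8)=1804 g(16,10)=559 g(16,12)=120 g(16,14)=16 g(16,16)=1
t=17: g(17,-1)=11934 g(17,1)=18122 g(17,3)=17068 g(17,5)=11696 g(17,7)=6052 g(17,9)=2363 g(17,11)=679 g(17,13)=136 g(17,15)=17 g(17,17)=1
t=18: g(18,-2)=11934 g(18,0)=30056 g(18,2)=35190 g(18,4)=28764 g(18,6)=17748 g(18,8)=8415 g(18,10)=3042 g(18,12)=815 g(18,14)=153 g(18,16)=18 g(18,18)=1
Paths never hitting -3: Σ_s g(18,s) = 136136
Paths hitting -3: 2^18 - 136136 = 126008
P = 126008/262144 = 15751/32768

Answer: 15751/32768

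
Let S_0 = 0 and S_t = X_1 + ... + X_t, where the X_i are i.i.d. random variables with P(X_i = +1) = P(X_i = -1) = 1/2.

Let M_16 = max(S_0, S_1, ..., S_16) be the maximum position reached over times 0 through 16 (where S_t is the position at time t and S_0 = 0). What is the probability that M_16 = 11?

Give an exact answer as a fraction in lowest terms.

Let M_16 = max(S_0,...,S_16). Use the reflection principle: for j ≥ 1, #{paths with M_16 ≥ j} = #{S_16 ≥ j} + #{S_16 ≥ j+1}.
By reflection, #{M_16 ≥ 11} = #{S_16 ≥ 11} + #{S_16 ≥ 12} = 137 + 137 = 274.
#{M_16 ≥ 12} = #{S_16 ≥ 12} + #{S_16 ≥ 13} = 137 + 17 = 154.
#{M_16 = 11} = 274 - 154 = 120.
P(M_16 = 11) = 120/65536 = 15/8192

Answer: 15/8192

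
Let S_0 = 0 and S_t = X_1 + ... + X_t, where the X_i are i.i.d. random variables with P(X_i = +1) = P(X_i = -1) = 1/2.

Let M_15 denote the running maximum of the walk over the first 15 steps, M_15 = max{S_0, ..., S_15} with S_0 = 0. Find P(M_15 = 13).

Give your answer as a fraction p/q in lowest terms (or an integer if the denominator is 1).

Let M_15 = max(S_0,...,S_15). Use the reflection principle: for j ≥ 1, #{paths with M_15 ≥ j} = #{S_15 ≥ j} + #{S_15 ≥ j+1}.
By reflection, #{M_15 ≥ 13} = #{S_15 ≥ 13} + #{S_15 ≥ 14} = 16 + 1 = 17.
#{M_15 ≥ 14} = #{S_15 ≥ 14} + #{S_15 ≥ 15} = 1 + 1 = 2.
#{M_15 = 13} = 17 - 2 = 15.
P(M_15 = 13) = 15/32768 = 15/32768

Answer: 15/32768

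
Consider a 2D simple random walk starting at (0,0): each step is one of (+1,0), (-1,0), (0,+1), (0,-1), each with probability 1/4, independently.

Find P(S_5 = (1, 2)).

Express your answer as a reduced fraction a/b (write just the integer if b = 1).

Let h be the number of horizontal steps (so 5-h are vertical). To end at (1,2) need (h+1)/2 right-steps and ((5-h)+2)/2 up-steps.
Sum over h with 1 ≤ h ≤ 3, h ≡ 1 (mod 2), 5-h ≡ 0 (mod 2):
h=1: C(5,1)·C(1,1)·C(4,3) = 5·1·4 = 20
h=3: C(5,3)·C(3,2)·C(2,2) = 10·3·1 = 30
Total favorable: 50
Total paths: 4^5 = 1024
P = 50/1024 = 25/512

Answer: 25/512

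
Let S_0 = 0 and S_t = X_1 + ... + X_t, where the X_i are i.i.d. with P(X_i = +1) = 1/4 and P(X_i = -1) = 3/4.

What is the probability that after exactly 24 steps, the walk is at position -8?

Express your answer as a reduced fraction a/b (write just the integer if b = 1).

To reach position -8 after 24 steps: need 8 steps of +1 and 16 steps of -1.
Number of such sequences: C(24,8) = 735471
Each has probability (1/4)^8 · (3/4)^16 = 43046721/281474976710656
P = 735471 · 43046721/281474976710656 = 31659614940591/281474976710656

Answer: 31659614940591/281474976710656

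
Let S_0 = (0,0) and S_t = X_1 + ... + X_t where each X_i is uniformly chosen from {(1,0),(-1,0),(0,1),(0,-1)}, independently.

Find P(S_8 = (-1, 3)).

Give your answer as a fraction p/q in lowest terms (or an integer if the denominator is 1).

Answer: 49/2048

Derivation:
Let h be the number of horizontal steps (so 8-h are vertical). To end at (-1,3) need (h-1)/2 right-steps and ((8-h)+3)/2 up-steps.
Sum over h with 1 ≤ h ≤ 5, h ≡ 1 (mod 2), 8-h ≡ 1 (mod 2):
h=1: C(8,1)·C(1,0)·C(7,5) = 8·1·21 = 168
h=3: C(8,3)·C(3,1)·C(5,4) = 56·3·5 = 840
h=5: C(8,5)·C(5,2)·C(3,3) = 56·10·1 = 560
Total favorable: 1568
Total paths: 4^8 = 65536
P = 1568/65536 = 49/2048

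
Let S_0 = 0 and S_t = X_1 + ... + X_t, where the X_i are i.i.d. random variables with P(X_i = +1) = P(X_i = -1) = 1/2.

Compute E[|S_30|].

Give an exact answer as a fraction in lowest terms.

S_30 takes values m ≡ 0 (mod 2) with |m| ≤ 30; P(S_30=m) = C(30,(30+m)/2)/2^30.
Total paths: 2^30 = 1073741824
Distribution: P(S=-30)=1/1073741824, P(S=-28)=30/1073741824, P(S=-26)=435/1073741824, P(S=-24)=4060/1073741824, P(S=-22)=27405/1073741824, P(S=-20)=142506/1073741824, P(S=-18)=593775/1073741824, P(S=-16)=2035800/1073741824, P(S=-14)=5852925/1073741824, P(S=-12)=14307150/1073741824, P(S=-10)=30045015/1073741824, P(S=-8)=54627300/1073741824, P(S=-6)=86493225/1073741824, P(S=-4)=119759850/1073741824, P(S=-2)=145422675/1073741824, P(S=0)=155117520/1073741824, P(S=2)=145422675/1073741824, P(S=4)=119759850/1073741824, P(S=6)=86493225/1073741824, P(S=8)=54627300/1073741824, P(S=10)=30045015/1073741824, P(S=12)=14307150/1073741824, P(S=14)=5852925/1073741824, P(S=16)=2035800/1073741824, P(S=18)=593775/1073741824, P(S=20)=142506/1073741824, P(S=22)=27405/1073741824, P(S=24)=4060/1073741824, P(S=26)=435/1073741824, P(S=28)=30/1073741824, P(S=30)=1/1073741824
E[|S_30|] = Σ_m |m|·P(S_30=m) = 4653525600/1073741824 = 145422675/33554432

Answer: 145422675/33554432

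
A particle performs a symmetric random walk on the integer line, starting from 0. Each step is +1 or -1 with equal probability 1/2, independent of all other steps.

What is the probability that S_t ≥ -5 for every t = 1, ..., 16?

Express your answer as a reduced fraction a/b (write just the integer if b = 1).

Answer: 28067/32768

Derivation:
Let f(t,s) = #length-t paths at position s with S_1..S_t all ≥ -5.
f(t,s) = f(t-1,s-1) + f(t-1,s+1) for s ≥ -5; f(t,s) = 0 for s < -5.
t=0: f(0,0)=1
t=1: f(1,-1)=1 f(1,1)=1
t=2: f(2,-2)=1 f(2,0)=2 f(2,2)=1
t=3: f(3,-3)=1 f(3,-1)=3 f(3,1)=3 f(3,3)=1
t=4: f(4,-4)=1 f(4,-2)=4 f(4,0)=6 f(4,2)=4 f(4,4)=1
t=5: f(5,-5)=1 f(5,-3)=5 f(5,-1)=10 f(5,1)=10 f(5,3)=5 f(5,5)=1
t=6: f(6,-4)=6 f(6,-2)=15 f(6,0)=20 f(6,2)=15 f(6,4)=6 f(6,6)=1
t=7: f(7,-5)=6 f(7,-3)=21 f(7,-1)=35 f(7,1)=35 f(7,3)=21 f(7,5)=7 f(7,7)=1
t=8: f(8,-4)=27 f(8,-2)=56 f(8,0)=70 f(8,2)=56 f(8,4)=28 f(8,6)=8 f(8,8)=1
t=9: f(9,-5)=27 f(9,-3)=83 f(9,-1)=126 f(9,1)=126 f(9,3)=84 f(9,5)=36 f(9,7)=9 f(9,9)=1
t=10: f(10,-4)=110 f(10,-2)=209 f(10,0)=252 f(10,2)=210 f(10,4)=120 f(10,6)=45 f(10,8)=10 f(10,10)=1
t=11: f(11,-5)=110 f(11,-3)=319 f(11,-1)=461 f(11,1)=462 f(11,3)=330 f(11,5)=165 f(11,7)=55 f(11,9)=11 f(11,11)=1
t=12: f(12,-4)=429 f(12,-2)=780 f(12,0)=923 f(12,2)=792 f(12,4)=495 f(12,6)=220 f(12,8)=66 f(12,10)=12 f(12,12)=1
t=13: f(13,-5)=429 f(13,-3)=1209 f(13,-1)=1703 f(13,1)=1715 f(13,3)=1287 f(13,5)=715 f(13,7)=286 f(13,9)=78 f(13,11)=13 f(13,13)=1
t=14: f(14,-4)=1638 f(14,-2)=2912 f(14,0)=3418 f(14,2)=3002 f(14,4)=2002 f(14,6)=1001 f(14,8)=364 f(14,10)=91 f(14,12)=14 f(14,14)=1
t=15: f(15,-5)=1638 f(15,-3)=4550 f(15,-1)=6330 f(15,1)=6420 f(15,3)=5004 f(15,5)=3003 f(15,7)=1365 f(15,9)=455 f(15,11)=105 f(15,13)=15 f(15,15)=1
t=16: f(16,-4)=6188 f(16,-2)=10880 f(16,0)=12750 f(16,2)=11424 f(16,4)=8007 f(16,6)=4368 f(16,8)=1820 f(16,10)=560 f(16,12)=120 f(16,14)=16 f(16,16)=1
Σ_s f(16,s) = 56134
P = 56134/65536 = 28067/32768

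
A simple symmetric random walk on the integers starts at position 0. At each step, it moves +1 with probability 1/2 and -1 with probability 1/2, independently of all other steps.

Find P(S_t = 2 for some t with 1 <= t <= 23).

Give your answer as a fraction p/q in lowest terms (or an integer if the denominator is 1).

Count via complement. Let g(t,s) = #length-t paths at position s with S_1..S_t all ≠ 2.
g(t,s) = g(t-1,s-1) + g(t-1,s+1) for s ≠ 2; g(t,2) = 0.
t=0: g(0,0)=1
t=1: g(1,-1)=1 g(1,1)=1
t=2: g(2,-2)=1 g(2,0)=2
t=3: g(3,-3)=1 g(3,-1)=3 g(3,1)=2
t=4: g(4,-4)=1 g(4,-2)=4 g(4,0)=5
t=5: g(5,-5)=1 g(5,-3)=5 g(5,-1)=9 g(5,1)=5
t=6: g(6,-6)=1 g(6,-4)=6 g(6,-2)=14 g(6,0)=14
t=7: g(7,-7)=1 g(7,-5)=7 g(7,-3)=20 g(7,-1)=28 g(7,1)=14
t=8: g(8,-8)=1 g(8,-6)=8 g(8,-4)=27 g(8,-2)=48 g(8,0)=42
t=9: g(9,-9)=1 g(9,-7)=9 g(9,-5)=35 g(9,-3)=75 g(9,-1)=90 g(9,1)=42
t=10: g(10,-10)=1 g(10,-8)=10 g(10,-6)=44 g(10,-4)=110 g(10,-2)=165 g(10,0)=132
t=11: g(11,-11)=1 g(11,-9)=11 g(11,-7)=54 g(11,-5)=154 g(11,-3)=275 g(11,-1)=297 g(11,1)=132
t=12: g(12,-12)=1 g(12,-10)=12 g(12,-8)=65 g(12,-6)=208 g(12,-4)=429 g(12,-2)=572 g(12,0)=429
t=13: g(13,-13)=1 g(13,-11)=13 g(13,-9)=77 g(13,-7)=273 g(13,-5)=637 g(13,-3)=1001 g(13,-1)=1001 g(13,1)=429
t=14: g(14,-14)=1 g(14,-12)=14 g(14,-10)=90 g(14,-8)=350 g(14,-6)=910 g(14,-4)=1638 g(14,-2)=2002 g(14,0)=1430
t=15: g(15,-15)=1 g(15,-13)=15 g(15,-11)=104 g(15,-9)=440 g(15,-7)=1260 g(15,-5)=2548 g(15,-3)=3640 g(15,-1)=3432 g(15,1)=1430
t=16: g(16,-16)=1 g(16,-14)=16 g(16,-12)=119 g(16,-10)=544 g(16,-8)=1700 g(16,-6)=3808 g(16,-4)=6188 g(16,-2)=7072 g(16,0)=4862
t=17: g(17,-17)=1 g(17,-15)=17 g(17,-13)=135 g(17,-11)=663 g(17,-9)=2244 g(17,-7)=5508 g(17,-5)=9996 g(17,-3)=13260 g(17,-1)=11934 g(17,1)=4862
t=18: g(18,-18)=1 g(18,-16)=18 g(18,-14)=152 g(18,-12)=798 g(18,-10)=2907 g(18,-8)=7752 g(18,-6)=15504 g(18,-4)=23256 g(18,-2)=25194 g(18,0)=16796
t=19: g(19,-19)=1 g(19,-17)=19 g(19,-15)=170 g(19,-13)=950 g(19,-11)=3705 g(19,-9)=10659 g(19,-7)=23256 g(19,-5)=38760 g(19,-3)=48450 g(19,-1)=41990 g(19,1)=16796
t=20: g(20,-20)=1 g(20,-18)=20 g(20,-16)=189 g(20,-14)=1120 g(20,-12)=4655 g(20,-10)=14364 g(20,-8)=33915 g(20,-6)=62016 g(20,-4)=87210 g(20,-2)=90440 g(20,0)=58786
t=21: g(21,-21)=1 g(21,-19)=21 g(21,-17)=209 g(21,-15)=1309 g(21,-13)=5775 g(21,-11)=19019 g(21,-9)=48279 g(21,-7)=95931 g(21,-5)=149226 g(21,-3)=177650 g(21,-1)=149226 g(21,1)=58786
t=22: g(22,-22)=1 g(22,-20)=22 g(22,-18)=230 g(22,-16)=1518 g(22,-14)=7084 g(22,-12)=24794 g(22,-10)=67298 g(22,-8)=144210 g(22,-6)=245157 g(22,-4)=326876 g(22,-2)=326876 g(22,0)=208012
t=23: g(23,-23)=1 g(23,-21)=23 g(23,-19)=252 g(23,-17)=1748 g(23,-15)=8602 g(23,-13)=31878 g(23,-11)=92092 g(23,-9)=211508 g(23,-7)=389367 g(23,-5)=572033 g(23,-3)=653752 g(23,-1)=534888 g(23,1)=208012
Paths never hitting 2: Σ_s g(23,s) = 2704156
Paths hitting 2: 2^23 - 2704156 = 5684452
P = 5684452/8388608 = 1421113/2097152

Answer: 1421113/2097152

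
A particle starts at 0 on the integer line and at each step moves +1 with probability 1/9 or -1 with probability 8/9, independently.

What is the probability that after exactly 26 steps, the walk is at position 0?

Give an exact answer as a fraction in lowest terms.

Answer: 5717790317923532800/6461081889226673298932241

Derivation:
To be at 0 after 26 steps: need exactly 13 steps of +1 and 13 of -1.
Number of such sequences: C(26,13) = 10400600
Each has probability (1/9)^13 · (8/9)^13 = 549755813888/6461081889226673298932241
P = 10400600 · 549755813888/6461081889226673298932241 = 5717790317923532800/6461081889226673298932241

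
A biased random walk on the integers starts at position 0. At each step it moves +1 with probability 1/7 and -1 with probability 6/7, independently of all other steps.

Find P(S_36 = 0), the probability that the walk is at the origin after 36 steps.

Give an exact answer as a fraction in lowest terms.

Answer: 131667192546858919526400/378818692265664781682717625943

Derivation:
To be at 0 after 36 steps: need exactly 18 steps of +1 and 18 of -1.
Number of such sequences: C(36,18) = 9075135300
Each has probability (1/7)^18 · (6/7)^18 = 101559956668416/2651730845859653471779023381601
P = 9075135300 · 101559956668416/2651730845859653471779023381601 = 131667192546858919526400/378818692265664781682717625943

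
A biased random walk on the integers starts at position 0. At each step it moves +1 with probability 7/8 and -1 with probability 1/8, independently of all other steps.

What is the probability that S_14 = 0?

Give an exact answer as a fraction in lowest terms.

Answer: 353299947/549755813888

Derivation:
To be at 0 after 14 steps: need exactly 7 steps of +1 and 7 of -1.
Number of such sequences: C(14,7) = 3432
Each has probability (7/8)^7 · (1/8)^7 = 823543/4398046511104
P = 3432 · 823543/4398046511104 = 353299947/549755813888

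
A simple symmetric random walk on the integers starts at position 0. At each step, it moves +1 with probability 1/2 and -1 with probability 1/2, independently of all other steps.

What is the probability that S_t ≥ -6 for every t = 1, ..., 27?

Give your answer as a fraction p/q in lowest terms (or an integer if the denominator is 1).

Let f(t,s) = #length-t paths at position s with S_1..S_t all ≥ -6.
f(t,s) = f(t-1,s-1) + f(t-1,s+1) for s ≥ -6; f(t,s) = 0 for s < -6.
t=0: f(0,0)=1
t=1: f(1,-1)=1 f(1,1)=1
t=2: f(2,-2)=1 f(2,0)=2 f(2,2)=1
t=3: f(3,-3)=1 f(3,-1)=3 f(3,1)=3 f(3,3)=1
t=4: f(4,-4)=1 f(4,-2)=4 f(4,0)=6 f(4,2)=4 f(4,4)=1
t=5: f(5,-5)=1 f(5,-3)=5 f(5,-1)=10 f(5,1)=10 f(5,3)=5 f(5,5)=1
t=6: f(6,-6)=1 f(6,-4)=6 f(6,-2)=15 f(6,0)=20 f(6,2)=15 f(6,4)=6 f(6,6)=1
t=7: f(7,-5)=7 f(7,-3)=21 f(7,-1)=35 f(7,1)=35 f(7,3)=21 f(7,5)=7 f(7,7)=1
t=8: f(8,-6)=7 f(8,-4)=28 f(8,-2)=56 f(8,0)=70 f(8,2)=56 f(8,4)=28 f(8,6)=8 f(8,8)=1
t=9: f(9,-5)=35 f(9,-3)=84 f(9,-1)=126 f(9,1)=126 f(9,3)=84 f(9,5)=36 f(9,7)=9 f(9,9)=1
t=10: f(10,-6)=35 f(10,-4)=119 f(10,-2)=210 f(10,0)=252 f(10,2)=210 f(10,4)=120 f(10,6)=45 f(10,8)=10 f(10,10)=1
t=11: f(11,-5)=154 f(11,-3)=329 f(11,-1)=462 f(11,1)=462 f(11,3)=330 f(11,5)=165 f(11,7)=55 f(11,9)=11 f(11,11)=1
t=12: f(12,-6)=154 f(12,-4)=483 f(12,-2)=791 f(12,0)=924 f(12,2)=792 f(12,4)=495 f(12,6)=220 f(12,8)=66 f(12,10)=12 f(12,12)=1
t=13: f(13,-5)=637 f(13,-3)=1274 f(13,-1)=1715 f(13,1)=1716 f(13,3)=1287 f(13,5)=715 f(13,7)=286 f(13,9)=78 f(13,11)=13 f(13,13)=1
t=14: f(14,-6)=637 f(14,-4)=1911 f(14,-2)=2989 f(14,0)=3431 f(14,2)=3003 f(14,4)=2002 f(14,6)=1001 f(14,8)=364 f(14,10)=91 f(14,12)=14 f(14,14)=1
t=15: f(15,-5)=2548 f(15,-3)=4900 f(15,-1)=6420 f(15,1)=6434 f(15,3)=5005 f(15,5)=3003 f(15,7)=1365 f(15,9)=455 f(15,11)=105 f(15,13)=15 f(15,15)=1
t=16: f(16,-6)=2548 f(16,-4)=7448 f(16,-2)=11320 f(16,0)=12854 f(16,2)=11439 f(16,4)=8008 f(16,6)=4368 f(16,8)=1820 f(16,10)=560 f(16,12)=120 f(16,14)=16 f(16,16)=1
t=17: f(17,-5)=9996 f(17,-3)=18768 f(17,-1)=24174 f(17,1)=24293 f(17,3)=19447 f(17,5)=12376 f(17,7)=6188 f(17,9)=2380 f(17,11)=680 f(17,13)=136 f(17,15)=17 f(17,17)=1
t=18: f(18,-6)=9996 f(18,-4)=28764 f(18,-2)=42942 f(18,0)=48467 f(18,2)=43740 f(18,4)=31823 f(18,6)=18564 f(18,8)=8568 f(18,10)=3060 f(18,12)=816 f(18,14)=153 f(18,16)=18 f(18,18)=1
t=19: f(19,-5)=38760 f(19,-3)=71706 f(19,-1)=91409 f(19,1)=92207 f(19,3)=75563 f(19,5)=50387 f(19,7)=27132 f(19,9)=11628 f(19,11)=3876 f(19,13)=969 f(19,15)=171 f(19,17)=19 f(19,19)=1
t=20: f(20,-6)=38760 f(20,-4)=110466 f(20,-2)=163115 f(20,0)=183616 f(20,2)=167770 f(20,4)=125950 f(20,6)=77519 f(20,8)=38760 f(20,10)=15504 f(20,12)=4845 f(20,14)=1140 f(20,16)=190 f(20,18)=20 f(20,20)=1
t=21: f(21,-5)=149226 f(21,-3)=273581 f(21,-1)=346731 f(21,1)=351386 f(21,3)=293720 f(21,5)=203469 f(21,7)=116279 f(21,9)=54264 f(21,11)=20349 f(21,13)=5985 f(21,15)=1330 f(21,17)=210 f(21,19)=21 f(21,21)=1
t=22: f(22,-6)=149226 f(22,-4)=422807 f(22,-2)=620312 f(22,0)=698117 f(22,2)=645106 f(22,4)=497189 f(22,6)=319748 f(22,8)=170543 f(22,10)=74613 f(22,12)=26334 f(22,14)=7315 f(22,16)=1540 f(22,18)=231 f(22,20)=22 f(22,22)=1
t=23: f(23,-5)=572033 f(23,-3)=1043119 f(23,-1)=1318429 f(23,1)=1343223 f(23,3)=1142295 f(23,5)=816937 f(23,7)=490291 f(23,9)=245156 f(23,11)=100947 f(23,13)=33649 f(23,15)=8855 f(23,17)=1771 f(23,19)=253 f(23,21)=23 f(23,23)=1
t=24: f(24,-6)=572033 f(24,-4)=1615152 f(24,-2)=2361548 f(24,0)=2661652 f(24,2)=2485518 f(24,4)=1959232 f(24,6)=1307228 f(24,8)=735447 f(24,10)=346103 f(24,12)=134596 f(24,14)=42504 f(24,16)=10626 f(24,18)=2024 f(24,20)=276 f(24,22)=24 f(24,24)=1
t=25: f(25,-5)=2187185 f(25,-3)=3976700 f(25,-1)=5023200 f(25,1)=5147170 f(25,3)=4444750 f(25,5)=3266460 f(25,7)=2042675 f(25,9)=1081550 f(25,11)=480699 f(25,13)=177100 f(25,15)=53130 f(25,17)=12650 f(25,19)=2300 f(25,21)=300 f(25,23)=25 f(25,25)=1
t=26: f(26,-6)=2187185 f(26,-4)=6163885 f(26,-2)=8999900 f(26,0)=10170370 f(26,2)=9591920 f(26,4)=7711210 f(26,6)=5309135 f(26,8)=3124225 f(26,10)=1562249 f(26,12)=657799 f(26,14)=230230 f(26,16)=65780 f(26,18)=14950 f(26,20)=2600 f(26,22)=325 f(26,24)=26 f(26,26)=1
t=27: f(27,-5)=8351070 f(27,-3)=15163785 f(27,-1)=19170270 f(27,1)=19762290 f(27,3)=17303130 f(27,5)=13020345 f(27,7)=8433360 f(27,9)=4686474 f(27,11)=2220048 f(27,13)=888029 f(27,15)=296010 f(27,17)=80730 f(27,19)=17550 f(27,21)=2925 f(27,23)=351 f(27,25)=27 f(27,27)=1
Σ_s f(27,s) = 109396395
P = 109396395/134217728 = 109396395/134217728

Answer: 109396395/134217728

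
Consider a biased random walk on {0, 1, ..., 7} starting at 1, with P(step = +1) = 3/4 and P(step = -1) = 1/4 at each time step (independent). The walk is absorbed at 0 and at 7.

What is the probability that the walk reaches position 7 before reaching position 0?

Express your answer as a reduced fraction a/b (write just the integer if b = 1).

Answer: 729/1093

Derivation:
Biased walk: p = 3/4, q = 1/4, r = q/p = 1/3
Gambler's ruin: P(hit 7 before 0 | start at 1) = (1 - r^a)/(1 - r^N)
r^1 = 1/3; r^7 = 1/2187
P = (1 - 1/3) / (1 - 1/2187) = 2/3 / 2186/2187 = 729/1093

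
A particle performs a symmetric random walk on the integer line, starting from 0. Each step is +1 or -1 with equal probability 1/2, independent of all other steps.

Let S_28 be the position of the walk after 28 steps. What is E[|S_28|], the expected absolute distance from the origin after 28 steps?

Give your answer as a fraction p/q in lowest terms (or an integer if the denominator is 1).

Answer: 35102025/8388608

Derivation:
S_28 takes values m ≡ 0 (mod 2) with |m| ≤ 28; P(S_28=m) = C(28,(28+m)/2)/2^28.
Total paths: 2^28 = 268435456
Distribution: P(S=-28)=1/268435456, P(S=-26)=28/268435456, P(S=-24)=378/268435456, P(S=-22)=3276/268435456, P(S=-20)=20475/268435456, P(S=-18)=98280/268435456, P(S=-16)=376740/268435456, P(S=-14)=1184040/268435456, P(S=-12)=3108105/268435456, P(S=-10)=6906900/268435456, P(S=-8)=13123110/268435456, P(S=-6)=21474180/268435456, P(S=-4)=30421755/268435456, P(S=-2)=37442160/268435456, P(S=0)=40116600/268435456, P(S=2)=37442160/268435456, P(S=4)=30421755/268435456, P(S=6)=21474180/268435456, P(S=8)=13123110/268435456, P(S=10)=6906900/268435456, P(S=12)=3108105/268435456, P(S=14)=1184040/268435456, P(S=16)=376740/268435456, P(S=18)=98280/268435456, P(S=20)=20475/268435456, P(S=22)=3276/268435456, P(S=24)=378/268435456, P(S=26)=28/268435456, P(S=28)=1/268435456
E[|S_28|] = Σ_m |m|·P(S_28=m) = 1123264800/268435456 = 35102025/8388608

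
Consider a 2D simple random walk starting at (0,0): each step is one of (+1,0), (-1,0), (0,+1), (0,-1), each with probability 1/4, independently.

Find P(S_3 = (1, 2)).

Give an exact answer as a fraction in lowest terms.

Let h be the number of horizontal steps (so 3-h are vertical). To end at (1,2) need (h+1)/2 right-steps and ((3-h)+2)/2 up-steps.
Sum over h with 1 ≤ h ≤ 1, h ≡ 1 (mod 2), 3-h ≡ 0 (mod 2):
h=1: C(3,1)·C(1,1)·C(2,2) = 3·1·1 = 3
Total favorable: 3
Total paths: 4^3 = 64
P = 3/64 = 3/64

Answer: 3/64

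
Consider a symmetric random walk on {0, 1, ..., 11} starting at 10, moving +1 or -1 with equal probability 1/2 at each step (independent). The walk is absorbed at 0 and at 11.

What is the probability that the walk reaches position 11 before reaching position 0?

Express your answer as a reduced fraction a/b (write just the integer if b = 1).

Symmetric walk (p = 1/2): the harmonic-function argument gives P(hit 11 before 0 | start at 10) = a/N.
P = 10/11 = 10/11

Answer: 10/11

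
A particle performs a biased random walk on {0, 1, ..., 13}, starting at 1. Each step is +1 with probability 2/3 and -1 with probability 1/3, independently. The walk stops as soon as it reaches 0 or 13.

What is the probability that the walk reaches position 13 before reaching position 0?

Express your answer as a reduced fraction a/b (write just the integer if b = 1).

Answer: 4096/8191

Derivation:
Biased walk: p = 2/3, q = 1/3, r = q/p = 1/2
Gambler's ruin: P(hit 13 before 0 | start at 1) = (1 - r^a)/(1 - r^N)
r^1 = 1/2; r^13 = 1/8192
P = (1 - 1/2) / (1 - 1/8192) = 1/2 / 8191/8192 = 4096/8191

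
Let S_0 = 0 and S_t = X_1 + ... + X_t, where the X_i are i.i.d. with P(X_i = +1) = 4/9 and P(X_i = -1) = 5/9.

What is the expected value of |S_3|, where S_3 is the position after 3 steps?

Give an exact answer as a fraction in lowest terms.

S_3 takes values m ≡ 1 (mod 2) with |m| ≤ 3; P(S_3=m) = C(3,(3+m)/2) · (4/9)^((3+m)/2) · (5/9)^((3-m)/2).
Distribution: P(S=-3)=125/729, P(S=-1)=100/243, P(S=1)=80/243, P(S=3)=64/729
E[|S_3|] = Σ_m |m|·P(S_3=m) = 41/27

Answer: 41/27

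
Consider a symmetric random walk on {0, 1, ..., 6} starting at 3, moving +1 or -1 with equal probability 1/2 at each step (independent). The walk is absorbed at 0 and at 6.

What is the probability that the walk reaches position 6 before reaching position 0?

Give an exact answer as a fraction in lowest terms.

Symmetric walk (p = 1/2): the harmonic-function argument gives P(hit 6 before 0 | start at 3) = a/N.
P = 3/6 = 1/2

Answer: 1/2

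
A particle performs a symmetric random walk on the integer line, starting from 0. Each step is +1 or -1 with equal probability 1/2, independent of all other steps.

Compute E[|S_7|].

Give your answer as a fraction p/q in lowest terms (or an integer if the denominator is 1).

S_7 takes values m ≡ 1 (mod 2) with |m| ≤ 7; P(S_7=m) = C(7,(7+m)/2)/2^7.
Total paths: 2^7 = 128
Distribution: P(S=-7)=1/128, P(S=-5)=7/128, P(S=-3)=21/128, P(S=-1)=35/128, P(S=1)=35/128, P(S=3)=21/128, P(S=5)=7/128, P(S=7)=1/128
E[|S_7|] = Σ_m |m|·P(S_7=m) = 280/128 = 35/16

Answer: 35/16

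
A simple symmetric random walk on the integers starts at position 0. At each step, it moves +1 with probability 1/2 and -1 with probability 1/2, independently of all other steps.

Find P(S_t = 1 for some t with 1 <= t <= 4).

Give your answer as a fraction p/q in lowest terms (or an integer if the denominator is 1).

Count via complement. Let g(t,s) = #length-t paths at position s with S_1..S_t all ≠ 1.
g(t,s) = g(t-1,s-1) + g(t-1,s+1) for s ≠ 1; g(t,1) = 0.
t=0: g(0,0)=1
t=1: g(1,-1)=1
t=2: g(2,-2)=1 g(2,0)=1
t=3: g(3,-3)=1 g(3,-1)=2
t=4: g(4,-4)=1 g(4,-2)=3 g(4,0)=2
Paths never hitting 1: Σ_s g(4,s) = 6
Paths hitting 1: 2^4 - 6 = 10
P = 10/16 = 5/8

Answer: 5/8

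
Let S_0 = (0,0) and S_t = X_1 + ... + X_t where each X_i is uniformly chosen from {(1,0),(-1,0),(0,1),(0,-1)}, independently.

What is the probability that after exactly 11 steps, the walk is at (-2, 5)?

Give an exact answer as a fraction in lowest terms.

Answer: 9075/2097152

Derivation:
Let h be the number of horizontal steps (so 11-h are vertical). To end at (-2,5) need (h-2)/2 right-steps and ((11-h)+5)/2 up-steps.
Sum over h with 2 ≤ h ≤ 6, h ≡ 0 (mod 2), 11-h ≡ 1 (mod 2):
h=2: C(11,2)·C(2,0)·C(9,7) = 55·1·36 = 1980
h=4: C(11,4)·C(4,1)·C(7,6) = 330·4·7 = 9240
h=6: C(11,6)·C(6,2)·C(5,5) = 462·15·1 = 6930
Total favorable: 18150
Total paths: 4^11 = 4194304
P = 18150/4194304 = 9075/2097152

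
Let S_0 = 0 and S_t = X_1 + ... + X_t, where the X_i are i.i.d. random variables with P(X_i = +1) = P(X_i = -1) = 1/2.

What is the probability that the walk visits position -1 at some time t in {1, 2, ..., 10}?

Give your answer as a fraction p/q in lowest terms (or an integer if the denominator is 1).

Answer: 193/256

Derivation:
Count via complement. Let g(t,s) = #length-t paths at position s with S_1..S_t all ≠ -1.
g(t,s) = g(t-1,s-1) + g(t-1,s+1) for s ≠ -1; g(t,-1) = 0.
t=0: g(0,0)=1
t=1: g(1,1)=1
t=2: g(2,0)=1 g(2,2)=1
t=3: g(3,1)=2 g(3,3)=1
t=4: g(4,0)=2 g(4,2)=3 g(4,4)=1
t=5: g(5,1)=5 g(5,3)=4 g(5,5)=1
t=6: g(6,0)=5 g(6,2)=9 g(6,4)=5 g(6,6)=1
t=7: g(7,1)=14 g(7,3)=14 g(7,5)=6 g(7,7)=1
t=8: g(8,0)=14 g(8,2)=28 g(8,4)=20 g(8,6)=7 g(8,8)=1
t=9: g(9,1)=42 g(9,3)=48 g(9,5)=27 g(9,7)=8 g(9,9)=1
t=10: g(10,0)=42 g(10,2)=90 g(10,4)=75 g(10,6)=35 g(10,8)=9 g(10,10)=1
Paths never hitting -1: Σ_s g(10,s) = 252
Paths hitting -1: 2^10 - 252 = 772
P = 772/1024 = 193/256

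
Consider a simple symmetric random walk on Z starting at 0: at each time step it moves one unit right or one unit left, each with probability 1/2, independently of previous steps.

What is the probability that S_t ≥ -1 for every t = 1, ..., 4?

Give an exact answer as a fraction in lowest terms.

Let f(t,s) = #length-t paths at position s with S_1..S_t all ≥ -1.
f(t,s) = f(t-1,s-1) + f(t-1,s+1) for s ≥ -1; f(t,s) = 0 for s < -1.
t=0: f(0,0)=1
t=1: f(1,-1)=1 f(1,1)=1
t=2: f(2,0)=2 f(2,2)=1
t=3: f(3,-1)=2 f(3,1)=3 f(3,3)=1
t=4: f(4,0)=5 f(4,2)=4 f(4,4)=1
Σ_s f(4,s) = 10
P = 10/16 = 5/8

Answer: 5/8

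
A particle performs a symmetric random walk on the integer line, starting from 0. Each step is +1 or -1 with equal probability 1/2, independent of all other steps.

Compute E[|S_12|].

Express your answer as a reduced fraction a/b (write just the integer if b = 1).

Answer: 693/256

Derivation:
S_12 takes values m ≡ 0 (mod 2) with |m| ≤ 12; P(S_12=m) = C(12,(12+m)/2)/2^12.
Total paths: 2^12 = 4096
Distribution: P(S=-12)=1/4096, P(S=-10)=12/4096, P(S=-8)=66/4096, P(S=-6)=220/4096, P(S=-4)=495/4096, P(S=-2)=792/4096, P(S=0)=924/4096, P(S=2)=792/4096, P(S=4)=495/4096, P(S=6)=220/4096, P(S=8)=66/4096, P(S=10)=12/4096, P(S=12)=1/4096
E[|S_12|] = Σ_m |m|·P(S_12=m) = 11088/4096 = 693/256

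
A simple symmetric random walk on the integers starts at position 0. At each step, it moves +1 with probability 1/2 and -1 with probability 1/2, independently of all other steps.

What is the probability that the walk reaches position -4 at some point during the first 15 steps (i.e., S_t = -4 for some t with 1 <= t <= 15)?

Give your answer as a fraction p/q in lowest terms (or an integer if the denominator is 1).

Count via complement. Let g(t,s) = #length-t paths at position s with S_1..S_t all ≠ -4.
g(t,s) = g(t-1,s-1) + g(t-1,s+1) for s ≠ -4; g(t,-4) = 0.
t=0: g(0,0)=1
t=1: g(1,-1)=1 g(1,1)=1
t=2: g(2,-2)=1 g(2,0)=2 g(2,2)=1
t=3: g(3,-3)=1 g(3,-1)=3 g(3,1)=3 g(3,3)=1
t=4: g(4,-2)=4 g(4,0)=6 g(4,2)=4 g(4,4)=1
t=5: g(5,-3)=4 g(5,-1)=10 g(5,1)=10 g(5,3)=5 g(5,5)=1
t=6: g(6,-2)=14 g(6,0)=20 g(6,2)=15 g(6,4)=6 g(6,6)=1
t=7: g(7,-3)=14 g(7,-1)=34 g(7,1)=35 g(7,3)=21 g(7,5)=7 g(7,7)=1
t=8: g(8,-2)=48 g(8,0)=69 g(8,2)=56 g(8,4)=28 g(8,6)=8 g(8,8)=1
t=9: g(9,-3)=48 g(9,-1)=117 g(9,1)=125 g(9,3)=84 g(9,5)=36 g(9,7)=9 g(9,9)=1
t=10: g(10,-2)=165 g(10,0)=242 g(10,2)=209 g(10,4)=120 g(10,6)=45 g(10,8)=10 g(10,10)=1
t=11: g(11,-3)=165 g(11,-1)=407 g(11,1)=451 g(11,3)=329 g(11,5)=165 g(11,7)=55 g(11,9)=11 g(11,11)=1
t=12: g(12,-2)=572 g(12,0)=858 g(12,2)=780 g(12,4)=494 g(12,6)=220 g(12,8)=66 g(12,10)=12 g(12,12)=1
t=13: g(13,-3)=572 g(13,-1)=1430 g(13,1)=1638 g(13,3)=1274 g(13,5)=714 g(13,7)=286 g(13,9)=78 g(13,11)=13 g(13,13)=1
t=14: g(14,-2)=2002 g(14,0)=3068 g(14,2)=2912 g(14,4)=1988 g(14,6)=1000 g(14,8)=364 g(14,10)=91 g(14,12)=14 g(14,14)=1
t=15: g(15,-3)=2002 g(15,-1)=5070 g(15,1)=5980 g(15,3)=4900 g(15,5)=2988 g(15,7)=1364 g(15,9)=455 g(15,11)=105 g(15,13)=15 g(15,15)=1
Paths never hitting -4: Σ_s g(15,s) = 22880
Paths hitting -4: 2^15 - 22880 = 9888
P = 9888/32768 = 309/1024

Answer: 309/1024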